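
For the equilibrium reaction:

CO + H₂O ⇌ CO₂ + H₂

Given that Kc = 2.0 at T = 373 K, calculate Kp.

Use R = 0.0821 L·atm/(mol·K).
K_p = 2.0000

Δn = (moles gaseous products) − (moles gaseous reactants) = 0
T = 373 K; RT = 0.0821 × 373 = 30.6233
Kp = Kc·(RT)^Δn = 2.0 × (30.6233)^0 = 2.0 × 1 = 2.0000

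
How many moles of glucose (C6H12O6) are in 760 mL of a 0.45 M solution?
Moles = Molarity × Volume (L)
Moles = 0.45 M × 0.76 L = 0.342 mol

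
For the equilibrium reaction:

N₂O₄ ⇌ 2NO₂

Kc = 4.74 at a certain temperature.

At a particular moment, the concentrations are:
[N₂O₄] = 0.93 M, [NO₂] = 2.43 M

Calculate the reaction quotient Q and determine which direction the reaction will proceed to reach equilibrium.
Q = 6.349, Q > K, reaction proceeds reverse (toward reactants)

Q = ([NO₂]^2) / ([N₂O₄])
  = ((2.43)^2) / ((0.93)) = 5.9049/0.93 = 6.349
Since Q = 6.349 > Kc = 4.74, the reaction proceeds reverse (toward reactants) to reach equilibrium.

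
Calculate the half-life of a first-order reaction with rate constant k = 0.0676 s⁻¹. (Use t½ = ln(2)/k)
10.25 s

t½ = ln(2)/k = 0.6931/0.0676 = 10.25 s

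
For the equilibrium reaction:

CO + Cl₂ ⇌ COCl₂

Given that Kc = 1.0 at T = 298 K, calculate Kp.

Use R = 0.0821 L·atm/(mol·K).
K_p = 0.0409

Δn = (moles gaseous products) − (moles gaseous reactants) = -1
T = 298 K; RT = 0.0821 × 298 = 24.4658
Kp = Kc·(RT)^Δn = 1.0 × (24.4658)^-1 = 1.0 × 0.0408734 = 0.0409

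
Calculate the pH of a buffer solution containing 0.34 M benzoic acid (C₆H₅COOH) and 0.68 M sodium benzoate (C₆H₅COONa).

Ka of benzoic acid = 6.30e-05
pH = 4.50

pKa = -log(6.30e-05) = 4.20. pH = pKa + log([A⁻]/[HA]) = 4.20 + log(0.68/0.34)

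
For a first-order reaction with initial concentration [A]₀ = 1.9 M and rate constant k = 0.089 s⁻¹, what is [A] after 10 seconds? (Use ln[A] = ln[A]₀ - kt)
0.7802 M

ln[A] = ln[A]₀ - k·t = ln(1.9) - (0.089)·(10) = 0.6419 - 0.8900 = -0.2481
[A] = e^(-0.2481) = 0.7802 M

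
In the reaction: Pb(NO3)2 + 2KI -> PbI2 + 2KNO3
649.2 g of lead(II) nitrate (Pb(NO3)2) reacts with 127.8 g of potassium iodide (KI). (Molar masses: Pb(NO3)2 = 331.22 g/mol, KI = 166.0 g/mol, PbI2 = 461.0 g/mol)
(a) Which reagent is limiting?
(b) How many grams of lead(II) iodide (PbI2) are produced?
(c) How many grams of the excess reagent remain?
(a) KI, (b) 177.5 g, (c) 521.7 g

Moles of Pb(NO3)2 = 649.2 g ÷ 331.22 g/mol = 1.96003 mol
Moles of KI = 127.8 g ÷ 166.0 g/mol = 0.76988 mol
Moles ÷ coefficient: Pb(NO3)2: 1.96003/1 = 1.96, KI: 0.76988/2 = 0.3849
(a) KI has the smaller value, so KI is the limiting reagent.
(b) Moles of PbI2 = 0.76988 mol KI × (1/2) = 0.38494 mol; mass = 0.38494 mol × 461.0 g/mol = 177.5 g
(c) Pb(NO3)2 consumed = 0.76988 × (1/2) = 0.38494 mol; remaining = 1.96003 − 0.38494 = 1.57509 mol; mass = 1.57509 mol × 331.22 g/mol = 521.7 g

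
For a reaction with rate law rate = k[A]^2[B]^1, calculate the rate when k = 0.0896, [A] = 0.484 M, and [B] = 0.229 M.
0.004807 M/s

rate = k·[A]^2·[B]^1 = 0.0896·(0.484)^2·(0.229)^1 = 0.0896·0.234256·0.229 = 0.004807 M/s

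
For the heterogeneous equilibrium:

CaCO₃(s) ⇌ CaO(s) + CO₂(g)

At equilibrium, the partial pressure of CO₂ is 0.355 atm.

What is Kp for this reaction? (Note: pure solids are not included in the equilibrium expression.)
K_p = 0.355

Solids (CaCO₃, CaO) have activity 1 and are excluded.
Kp = P(CO₂) = 0.355.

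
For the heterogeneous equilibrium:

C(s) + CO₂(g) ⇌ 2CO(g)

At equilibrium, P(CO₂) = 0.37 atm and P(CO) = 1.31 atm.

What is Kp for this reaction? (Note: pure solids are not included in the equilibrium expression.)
K_p = 4.638

Solid C is excluded.
Kp = P(CO)²/P(CO₂) = (1.31)²/0.37 = 1.716/0.37 = 4.638.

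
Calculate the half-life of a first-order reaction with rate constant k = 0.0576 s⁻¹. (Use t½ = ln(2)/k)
12.03 s

t½ = ln(2)/k = 0.6931/0.0576 = 12.03 s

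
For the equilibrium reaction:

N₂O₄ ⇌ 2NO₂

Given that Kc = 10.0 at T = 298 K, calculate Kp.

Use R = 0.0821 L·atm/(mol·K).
K_p = 244.6580

Δn = (moles gaseous products) − (moles gaseous reactants) = 1
T = 298 K; RT = 0.0821 × 298 = 24.4658
Kp = Kc·(RT)^Δn = 10.0 × (24.4658)^1 = 10.0 × 24.4658 = 244.6580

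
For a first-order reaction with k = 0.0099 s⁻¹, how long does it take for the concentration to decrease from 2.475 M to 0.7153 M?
125.38 s

From ln[A] = ln[A]₀ - k·t: t = ln([A]₀/[A])/k = ln(2.475/0.7153)/0.0099 = ln(3.4601)/0.0099 = 1.2413/0.0099 = 125.38 s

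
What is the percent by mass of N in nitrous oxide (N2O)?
Mass of N in formula = 14.01 × 2 = 28.02 g/mol
Molar mass = 44.02 g/mol
% N = (28.02/44.02) × 100% = 63.65%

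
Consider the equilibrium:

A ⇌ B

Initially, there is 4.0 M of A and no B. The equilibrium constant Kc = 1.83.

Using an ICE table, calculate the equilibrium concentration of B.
[B] = 2.587 M

ICE: [A] = 4.0 − x, [B] = x.
Kc = x/(4.0 − x) = 1.83 ⇒ x = 1.83·4.0/(1 + 1.83) = 7.32/2.83 = 2.587.
[B] = x = 2.587 M.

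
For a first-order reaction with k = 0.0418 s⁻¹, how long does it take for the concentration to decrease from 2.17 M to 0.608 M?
30.44 s

From ln[A] = ln[A]₀ - k·t: t = ln([A]₀/[A])/k = ln(2.17/0.608)/0.0418 = ln(3.5691)/0.0418 = 1.2723/0.0418 = 30.44 s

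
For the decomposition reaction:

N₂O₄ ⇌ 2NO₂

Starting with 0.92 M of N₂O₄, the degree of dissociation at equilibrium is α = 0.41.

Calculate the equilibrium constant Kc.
K_c = 1.0485

x = α·[A]₀ = 0.41 × 0.92 = 0.3772 M dissociated.
At eq: [N₂O₄] = 0.92 − 0.3772 = 0.5428 M; [NO₂] = 2x = 0.7544 M.
Kc = [NO₂]²/[N₂O₄] = (0.7544)²/0.5428 = 1.048.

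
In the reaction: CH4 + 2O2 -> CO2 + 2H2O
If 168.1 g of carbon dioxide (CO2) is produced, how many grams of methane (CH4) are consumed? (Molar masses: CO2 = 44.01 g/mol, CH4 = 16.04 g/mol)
Moles of CO2 = 168.1 g ÷ 44.01 g/mol = 3.81959 mol
Mole ratio: 1 mol CH4 / 1 mol CO2
Moles of CH4 = 3.81959 × (1/1) = 3.81959 mol
Mass of CH4 = 3.81959 mol × 16.04 g/mol = 61.27 g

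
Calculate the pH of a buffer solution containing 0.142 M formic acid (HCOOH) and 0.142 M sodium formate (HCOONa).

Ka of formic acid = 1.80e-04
pH = 3.74

pKa = -log(1.80e-04) = 3.74. pH = pKa + log([A⁻]/[HA]) = 3.74 + log(0.142/0.142)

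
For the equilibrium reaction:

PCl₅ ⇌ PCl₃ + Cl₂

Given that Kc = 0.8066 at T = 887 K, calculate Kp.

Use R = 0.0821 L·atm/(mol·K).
K_p = 58.7388

Δn = (moles gaseous products) − (moles gaseous reactants) = 1
T = 887 K; RT = 0.0821 × 887 = 72.8227
Kp = Kc·(RT)^Δn = 0.8066 × (72.8227)^1 = 0.8066 × 72.8227 = 58.7388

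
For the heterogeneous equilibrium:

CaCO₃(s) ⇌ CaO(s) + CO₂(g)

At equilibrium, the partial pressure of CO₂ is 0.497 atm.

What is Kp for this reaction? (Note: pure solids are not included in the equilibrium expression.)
K_p = 0.497

Solids (CaCO₃, CaO) have activity 1 and are excluded.
Kp = P(CO₂) = 0.497.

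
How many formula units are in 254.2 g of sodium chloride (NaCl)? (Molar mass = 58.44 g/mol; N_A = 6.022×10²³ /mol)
Moles = 254.2 g ÷ 58.44 g/mol = 4.34976 mol
Formula units = 4.34976 mol × 6.022×10²³ /mol = 2.619e+24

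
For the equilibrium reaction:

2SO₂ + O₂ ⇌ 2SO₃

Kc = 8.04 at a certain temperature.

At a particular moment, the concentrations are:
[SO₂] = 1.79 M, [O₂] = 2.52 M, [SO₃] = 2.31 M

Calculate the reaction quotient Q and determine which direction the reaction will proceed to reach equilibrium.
Q = 0.661, Q < K, reaction proceeds forward (toward products)

Q = ([SO₃]^2) / ([SO₂]^2 × [O₂])
  = ((2.31)^2) / ((1.79)^2·(2.52)) = 5.3361/8.0743 = 0.6609
Since Q = 0.6609 < Kc = 8.04, the reaction proceeds forward (toward products) to reach equilibrium.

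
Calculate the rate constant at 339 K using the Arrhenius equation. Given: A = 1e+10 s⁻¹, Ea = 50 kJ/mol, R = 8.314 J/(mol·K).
1.97e+02 s⁻¹

k = A·exp(-Ea/(R·T)) = 1e+10·exp(-50000/(8.314·339)) = 1e+10·exp(-17.7403) = 1e+10·1.9747e-08 = 1.97e+02 s⁻¹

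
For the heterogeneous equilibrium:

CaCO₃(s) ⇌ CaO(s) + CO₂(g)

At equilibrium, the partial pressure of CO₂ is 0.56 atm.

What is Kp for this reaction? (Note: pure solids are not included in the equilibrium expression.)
K_p = 0.56

Solids (CaCO₃, CaO) have activity 1 and are excluded.
Kp = P(CO₂) = 0.56.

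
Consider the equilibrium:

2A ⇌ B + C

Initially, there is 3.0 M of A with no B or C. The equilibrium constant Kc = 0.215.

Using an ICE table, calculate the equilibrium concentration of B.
[B] = 0.722 M

ICE: [A] = 3.0 − 2x, [B] = [C] = x.
Kc = x²/(3.0 − 2x)² = 0.215 ⇒ √Kc = x/(3.0 − 2x).
x = √0.215·3.0/(1 + 2√0.215) = 0.46368·3.0/1.9274 = 0.72173.
[B] = x = 0.722 M.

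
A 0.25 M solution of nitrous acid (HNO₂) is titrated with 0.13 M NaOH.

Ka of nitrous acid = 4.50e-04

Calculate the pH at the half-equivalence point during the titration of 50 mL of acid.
pH = pKa = 3.35

At the half-equivalence point, [HA] = [A⁻], so by Henderson–Hasselbalch pH = pKa + log(1) = pKa.
pKa = −log(4.50e-04) = 3.35.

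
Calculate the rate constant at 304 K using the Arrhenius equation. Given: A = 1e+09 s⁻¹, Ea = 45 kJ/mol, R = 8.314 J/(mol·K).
1.85e+01 s⁻¹

k = A·exp(-Ea/(R·T)) = 1e+09·exp(-45000/(8.314·304)) = 1e+09·exp(-17.8045) = 1e+09·1.8519e-08 = 1.85e+01 s⁻¹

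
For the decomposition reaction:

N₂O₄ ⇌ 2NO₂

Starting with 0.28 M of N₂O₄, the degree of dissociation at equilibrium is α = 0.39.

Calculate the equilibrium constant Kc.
K_c = 0.2793

x = α·[A]₀ = 0.39 × 0.28 = 0.1092 M dissociated.
At eq: [N₂O₄] = 0.28 − 0.1092 = 0.1708 M; [NO₂] = 2x = 0.2184 M.
Kc = [NO₂]²/[N₂O₄] = (0.2184)²/0.1708 = 0.2793.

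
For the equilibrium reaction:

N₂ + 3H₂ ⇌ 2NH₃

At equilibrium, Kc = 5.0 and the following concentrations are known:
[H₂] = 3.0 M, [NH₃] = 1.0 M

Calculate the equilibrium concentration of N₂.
[N₂] = 0.0074 M

Kc = ([NH₃]^2) / ([N₂] × [H₂]^3) = 5.0
[N₂]^1 = (product terms)/(Kc · other reactant terms) = 1 / (5.0 · 27) = 0.0074074
[N₂] = 0.0074 M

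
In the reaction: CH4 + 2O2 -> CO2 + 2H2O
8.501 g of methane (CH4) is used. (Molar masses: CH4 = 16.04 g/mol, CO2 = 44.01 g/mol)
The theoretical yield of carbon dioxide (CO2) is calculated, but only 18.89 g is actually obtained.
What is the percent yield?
Moles of CH4 = 8.501 g ÷ 16.04 g/mol = 0.529988 mol
Mole ratio: 1 mol CO2 / 1 mol CH4
Moles of CO2 = 0.529988 × (1/1) = 0.529988 mol
Theoretical yield = 0.529988 mol × 44.01 g/mol = 23.325 g
Actual yield = 18.89 g
Percent yield = (18.89 / 23.325) × 100% = 81.0%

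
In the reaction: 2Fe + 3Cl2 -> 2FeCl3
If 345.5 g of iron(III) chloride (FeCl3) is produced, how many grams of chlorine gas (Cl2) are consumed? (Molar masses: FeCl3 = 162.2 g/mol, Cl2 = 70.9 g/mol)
Moles of FeCl3 = 345.5 g ÷ 162.2 g/mol = 2.13009 mol
Mole ratio: 3 mol Cl2 / 2 mol FeCl3
Moles of Cl2 = 2.13009 × (3/2) = 3.19513 mol
Mass of Cl2 = 3.19513 mol × 70.9 g/mol = 226.5 g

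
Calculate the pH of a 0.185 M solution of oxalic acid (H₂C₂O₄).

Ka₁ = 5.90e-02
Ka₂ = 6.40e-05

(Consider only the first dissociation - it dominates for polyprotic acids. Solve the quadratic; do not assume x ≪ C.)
pH = 1.10

x² + Ka₁·x − Ka₁·C = 0 with Ka₁ = 5.90e-02, C = 0.185.
x = (−Ka₁ + √(Ka₁² + 4·Ka₁·C))/2 = 7.9060e-02 M, so pH = 1.10.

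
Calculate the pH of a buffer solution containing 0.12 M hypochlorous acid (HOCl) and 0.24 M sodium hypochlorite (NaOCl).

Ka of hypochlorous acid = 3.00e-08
pH = 7.82

pKa = -log(3.00e-08) = 7.52. pH = pKa + log([A⁻]/[HA]) = 7.52 + log(0.24/0.12)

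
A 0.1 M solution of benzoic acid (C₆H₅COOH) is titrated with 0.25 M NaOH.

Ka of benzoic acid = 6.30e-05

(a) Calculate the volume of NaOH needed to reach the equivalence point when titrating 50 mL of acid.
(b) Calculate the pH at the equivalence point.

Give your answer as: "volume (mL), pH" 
V = 20.0 mL, pH = 8.53

(a) At equivalence: moles acid = moles base.
moles acid = 0.1 × 0.05 = 0.005 mol; V_NaOH = 0.005/0.25 = 0.02 L = 20.0 mL.
(b) At equivalence, all acid → conjugate base A⁻ at [A⁻] = 0.005/0.07 = 0.07143 M.
Kb = Kw/Ka = 1.0e-14/6.30e-05 = 1.587e-10; [OH⁻] = √(Kb·[A⁻]) = 3.367e-06; pOH = 5.47; pH = 14 − pOH = 8.53.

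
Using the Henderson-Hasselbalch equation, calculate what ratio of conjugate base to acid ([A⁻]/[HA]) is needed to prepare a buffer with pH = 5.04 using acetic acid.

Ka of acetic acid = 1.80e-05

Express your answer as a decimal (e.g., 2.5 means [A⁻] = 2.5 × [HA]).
[A⁻]/[HA] = 1.974

pKa = −log(1.80e-05) = 4.7447. pH = pKa + log([A⁻]/[HA]). 5.04 = 4.7447 + log(ratio). log(ratio) = 5.04 − 4.7447 = 0.2953. ratio = 10^(0.2953) = 1.974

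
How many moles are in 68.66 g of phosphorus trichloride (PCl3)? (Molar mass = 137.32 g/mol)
Moles = 68.66 g ÷ 137.32 g/mol = 0.5 mol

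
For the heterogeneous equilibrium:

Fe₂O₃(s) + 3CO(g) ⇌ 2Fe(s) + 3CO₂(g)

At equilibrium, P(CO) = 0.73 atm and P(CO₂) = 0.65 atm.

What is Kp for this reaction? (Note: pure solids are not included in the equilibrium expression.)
K_p = 0.706

Solids (Fe₂O₃, Fe) are excluded.
Kp = P(CO₂)³/P(CO)³ = (0.65)³/(0.73)³ = 0.2746/0.389 = 0.706.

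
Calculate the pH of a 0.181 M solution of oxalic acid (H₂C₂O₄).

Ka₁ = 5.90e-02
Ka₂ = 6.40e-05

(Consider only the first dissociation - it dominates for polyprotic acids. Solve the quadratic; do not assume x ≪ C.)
pH = 1.11

x² + Ka₁·x − Ka₁·C = 0 with Ka₁ = 5.90e-02, C = 0.181.
x = (−Ka₁ + √(Ka₁² + 4·Ka₁·C))/2 = 7.7967e-02 M, so pH = 1.11.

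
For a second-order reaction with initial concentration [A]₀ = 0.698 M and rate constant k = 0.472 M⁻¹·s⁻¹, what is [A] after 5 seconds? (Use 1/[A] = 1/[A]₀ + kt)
0.2637 M

1/[A] = 1/[A]₀ + k·t = 1/0.698 + (0.472)·(5) = 1.4327 + 2.3600 = 3.7927
[A] = 1/3.7927 = 0.2637 M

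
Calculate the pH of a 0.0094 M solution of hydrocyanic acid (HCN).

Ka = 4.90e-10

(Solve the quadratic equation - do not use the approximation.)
pH = 5.67

x² + Ka×x - Ka×C = 0. Using quadratic formula: [H⁺] = 2.1459e-06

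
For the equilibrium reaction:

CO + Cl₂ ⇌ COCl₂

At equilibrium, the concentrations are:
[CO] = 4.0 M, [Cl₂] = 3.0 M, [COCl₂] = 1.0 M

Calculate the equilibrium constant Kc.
K_c = 0.0833

Kc = ([COCl₂]) / ([CO] × [Cl₂])
   = ((1.0)) / ((4.0)·(3.0))
   = 1 / 12 = 0.0833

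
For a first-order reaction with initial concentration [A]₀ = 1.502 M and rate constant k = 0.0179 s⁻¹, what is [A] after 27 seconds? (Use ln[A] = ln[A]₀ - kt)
0.9264 M

ln[A] = ln[A]₀ - k·t = ln(1.502) - (0.0179)·(27) = 0.4068 - 0.4833 = -0.0765
[A] = e^(-0.0765) = 0.9264 M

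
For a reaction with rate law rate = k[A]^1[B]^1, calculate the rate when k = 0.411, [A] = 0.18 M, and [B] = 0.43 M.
0.03181 M/s

rate = k·[A]^1·[B]^1 = 0.411·(0.18)^1·(0.43)^1 = 0.411·0.18·0.43 = 0.03181 M/s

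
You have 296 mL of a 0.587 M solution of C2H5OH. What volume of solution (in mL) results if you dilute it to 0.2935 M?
Using M₁V₁ = M₂V₂:
0.587 × 296 = 0.2935 × V₂
V₂ = (0.587 × 296) / 0.2935 = 592 mL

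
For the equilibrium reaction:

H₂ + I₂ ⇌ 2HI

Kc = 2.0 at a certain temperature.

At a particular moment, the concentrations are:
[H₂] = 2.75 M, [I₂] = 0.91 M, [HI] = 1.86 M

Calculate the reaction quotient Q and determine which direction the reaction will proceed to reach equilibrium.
Q = 1.382, Q < K, reaction proceeds forward (toward products)

Q = ([HI]^2) / ([H₂] × [I₂])
  = ((1.86)^2) / ((2.75)·(0.91)) = 3.4596/2.5025 = 1.382
Since Q = 1.382 < Kc = 2.0, the reaction proceeds forward (toward products) to reach equilibrium.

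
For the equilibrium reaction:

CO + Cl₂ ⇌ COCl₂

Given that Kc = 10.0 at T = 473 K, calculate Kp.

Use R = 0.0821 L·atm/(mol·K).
K_p = 0.2575

Δn = (moles gaseous products) − (moles gaseous reactants) = -1
T = 473 K; RT = 0.0821 × 473 = 38.8333
Kp = Kc·(RT)^Δn = 10.0 × (38.8333)^-1 = 10.0 × 0.0257511 = 0.2575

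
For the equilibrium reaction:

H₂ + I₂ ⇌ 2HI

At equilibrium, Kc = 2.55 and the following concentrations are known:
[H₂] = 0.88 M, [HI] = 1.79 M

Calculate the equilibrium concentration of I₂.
[I₂] = 1.4279 M

Kc = ([HI]^2) / ([H₂] × [I₂]) = 2.55
[I₂]^1 = (product terms)/(Kc · other reactant terms) = 3.2041 / (2.55 · 0.88) = 1.4279
[I₂] = 1.4279 M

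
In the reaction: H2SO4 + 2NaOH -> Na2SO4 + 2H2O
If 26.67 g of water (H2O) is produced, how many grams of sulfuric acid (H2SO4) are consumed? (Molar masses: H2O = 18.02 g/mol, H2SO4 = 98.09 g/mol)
Moles of H2O = 26.67 g ÷ 18.02 g/mol = 1.48002 mol
Mole ratio: 1 mol H2SO4 / 2 mol H2O
Moles of H2SO4 = 1.48002 × (1/2) = 0.740011 mol
Mass of H2SO4 = 0.740011 mol × 98.09 g/mol = 72.59 g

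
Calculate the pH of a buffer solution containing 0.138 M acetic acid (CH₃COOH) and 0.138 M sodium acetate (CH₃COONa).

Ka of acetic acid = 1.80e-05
pH = 4.74

pKa = -log(1.80e-05) = 4.74. pH = pKa + log([A⁻]/[HA]) = 4.74 + log(0.138/0.138)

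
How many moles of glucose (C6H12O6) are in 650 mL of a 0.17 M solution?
Moles = Molarity × Volume (L)
Moles = 0.17 M × 0.65 L = 0.1105 mol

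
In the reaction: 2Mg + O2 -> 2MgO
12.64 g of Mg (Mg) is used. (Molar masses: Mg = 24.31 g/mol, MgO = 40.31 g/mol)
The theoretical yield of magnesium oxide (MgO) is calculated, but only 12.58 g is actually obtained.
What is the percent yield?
Moles of Mg = 12.64 g ÷ 24.31 g/mol = 0.519951 mol
Mole ratio: 2 mol MgO / 2 mol Mg
Moles of MgO = 0.519951 × (2/2) = 0.519951 mol
Theoretical yield = 0.519951 mol × 40.31 g/mol = 20.959 g
Actual yield = 12.58 g
Percent yield = (12.58 / 20.959) × 100% = 60.0%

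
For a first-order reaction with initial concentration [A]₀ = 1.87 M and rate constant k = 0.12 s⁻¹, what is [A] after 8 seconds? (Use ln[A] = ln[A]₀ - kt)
0.7160 M

ln[A] = ln[A]₀ - k·t = ln(1.87) - (0.12)·(8) = 0.6259 - 0.9600 = -0.3341
[A] = e^(-0.3341) = 0.7160 M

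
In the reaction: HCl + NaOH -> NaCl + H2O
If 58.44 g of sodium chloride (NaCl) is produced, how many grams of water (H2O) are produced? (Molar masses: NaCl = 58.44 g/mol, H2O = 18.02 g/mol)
Moles of NaCl = 58.44 g ÷ 58.44 g/mol = 1 mol
Mole ratio: 1 mol H2O / 1 mol NaCl
Moles of H2O = 1 × (1/1) = 1 mol
Mass of H2O = 1 mol × 18.02 g/mol = 18.02 g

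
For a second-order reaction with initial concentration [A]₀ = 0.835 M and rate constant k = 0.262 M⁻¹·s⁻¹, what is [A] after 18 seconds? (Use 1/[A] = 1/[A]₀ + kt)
0.1691 M

1/[A] = 1/[A]₀ + k·t = 1/0.835 + (0.262)·(18) = 1.1976 + 4.7160 = 5.9136
[A] = 1/5.9136 = 0.1691 M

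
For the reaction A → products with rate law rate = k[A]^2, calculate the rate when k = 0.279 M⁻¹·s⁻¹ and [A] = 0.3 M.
0.02511 M/s

rate = k·[A]^2 = 0.279·(0.3)^2 = 0.279·0.09 = 0.02511 M/s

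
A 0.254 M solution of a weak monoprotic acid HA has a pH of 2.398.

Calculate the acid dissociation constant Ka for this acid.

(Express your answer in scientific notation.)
K_a = 6.40e-05

[H⁺] = 10^(−pH) = 10^(−2.398) = 3.999e-03 M. For HA ⇌ H⁺ + A⁻, Ka = x²/(C − x) = (3.999e-03)²/(0.254 − 3.999e-03) = 6.40e-05.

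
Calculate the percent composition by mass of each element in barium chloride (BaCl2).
Ba: 65.95%, Cl: 34.05%

Molar mass of BaCl2 = 208.23 g/mol
% Ba = (1 × 137.33) / 208.23 × 100% = 137.33 / 208.23 × 100% = 65.95%
% Cl = (2 × 35.45) / 208.23 × 100% = 70.9 / 208.23 × 100% = 34.05%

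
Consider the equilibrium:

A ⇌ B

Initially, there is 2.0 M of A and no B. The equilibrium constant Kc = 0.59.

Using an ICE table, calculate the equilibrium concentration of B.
[B] = 0.742 M

ICE: [A] = 2.0 − x, [B] = x.
Kc = x/(2.0 − x) = 0.59 ⇒ x = 0.59·2.0/(1 + 0.59) = 1.18/1.59 = 0.7421.
[B] = x = 0.742 M.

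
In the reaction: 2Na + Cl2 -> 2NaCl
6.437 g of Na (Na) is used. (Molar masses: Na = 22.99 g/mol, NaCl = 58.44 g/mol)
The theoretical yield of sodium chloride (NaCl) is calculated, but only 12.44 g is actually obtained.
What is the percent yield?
Moles of Na = 6.437 g ÷ 22.99 g/mol = 0.279991 mol
Mole ratio: 2 mol NaCl / 2 mol Na
Moles of NaCl = 0.279991 × (2/2) = 0.279991 mol
Theoretical yield = 0.279991 mol × 58.44 g/mol = 16.363 g
Actual yield = 12.44 g
Percent yield = (12.44 / 16.363) × 100% = 76.0%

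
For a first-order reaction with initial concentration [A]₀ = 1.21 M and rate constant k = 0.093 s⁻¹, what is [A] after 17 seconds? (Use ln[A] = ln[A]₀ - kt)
0.2490 M

ln[A] = ln[A]₀ - k·t = ln(1.21) - (0.093)·(17) = 0.1906 - 1.5810 = -1.3904
[A] = e^(-1.3904) = 0.2490 M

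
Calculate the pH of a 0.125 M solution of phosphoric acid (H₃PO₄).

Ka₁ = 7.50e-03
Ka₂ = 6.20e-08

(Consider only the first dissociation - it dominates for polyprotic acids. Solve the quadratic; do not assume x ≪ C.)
pH = 1.57

x² + Ka₁·x − Ka₁·C = 0 with Ka₁ = 7.50e-03, C = 0.125.
x = (−Ka₁ + √(Ka₁² + 4·Ka₁·C))/2 = 2.7097e-02 M, so pH = 1.57.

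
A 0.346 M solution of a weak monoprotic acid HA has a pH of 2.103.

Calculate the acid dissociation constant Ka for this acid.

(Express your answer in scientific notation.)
K_a = 1.84e-04

[H⁺] = 10^(−pH) = 10^(−2.103) = 7.889e-03 M. For HA ⇌ H⁺ + A⁻, Ka = x²/(C − x) = (7.889e-03)²/(0.346 − 7.889e-03) = 1.84e-04.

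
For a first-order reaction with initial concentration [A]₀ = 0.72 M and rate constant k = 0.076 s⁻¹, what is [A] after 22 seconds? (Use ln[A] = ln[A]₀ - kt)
0.1353 M

ln[A] = ln[A]₀ - k·t = ln(0.72) - (0.076)·(22) = -0.3285 - 1.6720 = -2.0005
[A] = e^(-2.0005) = 0.1353 M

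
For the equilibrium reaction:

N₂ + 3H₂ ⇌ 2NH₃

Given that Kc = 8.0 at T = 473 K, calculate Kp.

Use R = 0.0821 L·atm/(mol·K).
K_p = 0.0053

Δn = (moles gaseous products) − (moles gaseous reactants) = -2
T = 473 K; RT = 0.0821 × 473 = 38.8333
Kp = Kc·(RT)^Δn = 8.0 × (38.8333)^-2 = 8.0 × 0.000663119 = 0.0053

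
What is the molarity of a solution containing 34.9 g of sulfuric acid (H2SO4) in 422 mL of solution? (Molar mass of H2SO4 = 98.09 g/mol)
Moles of H2SO4 = 34.9 g ÷ 98.09 g/mol = 0.355796 mol
Volume = 422 mL = 0.422 L
Molarity = 0.355796 mol ÷ 0.422 L = 0.8431 M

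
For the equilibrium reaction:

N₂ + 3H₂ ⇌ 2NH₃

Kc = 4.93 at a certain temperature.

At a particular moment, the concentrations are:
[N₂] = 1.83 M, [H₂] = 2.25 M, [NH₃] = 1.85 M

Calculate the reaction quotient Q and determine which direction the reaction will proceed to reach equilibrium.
Q = 0.164, Q < K, reaction proceeds forward (toward products)

Q = ([NH₃]^2) / ([N₂] × [H₂]^3)
  = ((1.85)^2) / ((1.83)·(2.25)^3) = 3.4225/20.845 = 0.1642
Since Q = 0.1642 < Kc = 4.93, the reaction proceeds forward (toward products) to reach equilibrium.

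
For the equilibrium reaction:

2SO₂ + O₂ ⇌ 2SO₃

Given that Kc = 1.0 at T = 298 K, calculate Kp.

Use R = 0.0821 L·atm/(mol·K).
K_p = 0.0409

Δn = (moles gaseous products) − (moles gaseous reactants) = -1
T = 298 K; RT = 0.0821 × 298 = 24.4658
Kp = Kc·(RT)^Δn = 1.0 × (24.4658)^-1 = 1.0 × 0.0408734 = 0.0409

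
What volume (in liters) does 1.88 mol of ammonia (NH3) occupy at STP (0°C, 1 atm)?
At STP, 1 mol of gas occupies 22.4 L
Volume = 1.88 mol × 22.4 L/mol = 42.11 L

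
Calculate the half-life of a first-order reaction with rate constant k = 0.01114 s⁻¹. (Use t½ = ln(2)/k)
62.22 s

t½ = ln(2)/k = 0.6931/0.01114 = 62.22 s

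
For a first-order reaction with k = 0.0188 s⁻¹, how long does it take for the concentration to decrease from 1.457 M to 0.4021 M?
68.48 s

From ln[A] = ln[A]₀ - k·t: t = ln([A]₀/[A])/k = ln(1.457/0.4021)/0.0188 = ln(3.6235)/0.0188 = 1.2874/0.0188 = 68.48 s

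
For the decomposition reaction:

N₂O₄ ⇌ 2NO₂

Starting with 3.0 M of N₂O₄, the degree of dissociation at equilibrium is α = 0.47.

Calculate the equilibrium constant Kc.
K_c = 5.0015

x = α·[A]₀ = 0.47 × 3.0 = 1.41 M dissociated.
At eq: [N₂O₄] = 3.0 − 1.41 = 1.59 M; [NO₂] = 2x = 2.82 M.
Kc = [NO₂]²/[N₂O₄] = (2.82)²/1.59 = 5.002.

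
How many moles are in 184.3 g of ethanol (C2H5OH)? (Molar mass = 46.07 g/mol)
Moles = 184.3 g ÷ 46.07 g/mol = 4 mol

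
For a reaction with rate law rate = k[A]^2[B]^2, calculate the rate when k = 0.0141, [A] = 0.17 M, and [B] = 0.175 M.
1.248e-05 M/s

rate = k·[A]^2·[B]^2 = 0.0141·(0.17)^2·(0.175)^2 = 0.0141·0.0289·0.030625 = 1.248e-05 M/s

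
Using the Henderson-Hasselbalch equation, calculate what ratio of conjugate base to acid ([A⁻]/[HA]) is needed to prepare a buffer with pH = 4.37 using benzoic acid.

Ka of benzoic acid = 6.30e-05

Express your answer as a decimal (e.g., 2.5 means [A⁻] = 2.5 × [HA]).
[A⁻]/[HA] = 1.477

pKa = −log(6.30e-05) = 4.2007. pH = pKa + log([A⁻]/[HA]). 4.37 = 4.2007 + log(ratio). log(ratio) = 4.37 − 4.2007 = 0.1693. ratio = 10^(0.1693) = 1.477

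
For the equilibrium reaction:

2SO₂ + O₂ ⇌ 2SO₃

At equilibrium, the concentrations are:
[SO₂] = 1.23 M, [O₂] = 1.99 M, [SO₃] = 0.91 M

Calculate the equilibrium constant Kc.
K_c = 0.2751

Kc = ([SO₃]^2) / ([SO₂]^2 × [O₂])
   = ((0.91)^2) / ((1.23)^2·(1.99))
   = 0.8281 / 3.0107 = 0.2751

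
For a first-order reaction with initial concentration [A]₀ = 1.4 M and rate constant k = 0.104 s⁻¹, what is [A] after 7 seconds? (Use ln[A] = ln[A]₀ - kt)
0.6760 M

ln[A] = ln[A]₀ - k·t = ln(1.4) - (0.104)·(7) = 0.3365 - 0.7280 = -0.3915
[A] = e^(-0.3915) = 0.6760 M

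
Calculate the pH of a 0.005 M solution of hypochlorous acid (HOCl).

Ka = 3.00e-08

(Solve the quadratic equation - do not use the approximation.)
pH = 4.91

x² + Ka×x - Ka×C = 0. Using quadratic formula: [H⁺] = 1.2232e-05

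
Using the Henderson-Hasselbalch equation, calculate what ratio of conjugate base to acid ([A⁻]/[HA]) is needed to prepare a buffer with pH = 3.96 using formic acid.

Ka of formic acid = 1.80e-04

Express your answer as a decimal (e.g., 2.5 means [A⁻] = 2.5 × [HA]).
[A⁻]/[HA] = 1.642

pKa = −log(1.80e-04) = 3.7447. pH = pKa + log([A⁻]/[HA]). 3.96 = 3.7447 + log(ratio). log(ratio) = 3.96 − 3.7447 = 0.2153. ratio = 10^(0.2153) = 1.642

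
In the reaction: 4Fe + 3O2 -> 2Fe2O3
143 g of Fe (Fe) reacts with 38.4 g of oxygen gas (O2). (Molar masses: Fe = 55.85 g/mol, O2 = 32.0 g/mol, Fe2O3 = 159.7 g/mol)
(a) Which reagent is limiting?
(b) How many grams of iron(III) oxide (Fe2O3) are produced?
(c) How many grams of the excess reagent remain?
(a) O2, (b) 127.8 g, (c) 53.64 g

Moles of Fe = 143 g ÷ 55.85 g/mol = 2.56043 mol
Moles of O2 = 38.4 g ÷ 32.0 g/mol = 1.2 mol
Moles ÷ coefficient: Fe: 2.56043/4 = 0.6401, O2: 1.2/3 = 0.4
(a) O2 has the smaller value, so O2 is the limiting reagent.
(b) Moles of Fe2O3 = 1.2 mol O2 × (2/3) = 0.8 mol; mass = 0.8 mol × 159.7 g/mol = 127.8 g
(c) Fe consumed = 1.2 × (4/3) = 1.6 mol; remaining = 2.56043 − 1.6 = 0.96043 mol; mass = 0.96043 mol × 55.85 g/mol = 53.64 g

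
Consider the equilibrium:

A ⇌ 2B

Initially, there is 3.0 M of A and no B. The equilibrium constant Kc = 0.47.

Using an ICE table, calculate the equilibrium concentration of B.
[B] = 1.076 M

ICE: [A] = 3.0 − x, [B] = 2x.
Kc = (2x)²/(3.0 − x) = 0.47 ⇒ 4x² + 0.47x − 1.41 = 0.
x = (−0.47 + √(0.47² + 4·4·1.41))/(2·4) = (−0.47 + √22.781)/8 = 0.53787.
[B] = 2x = 1.076 M.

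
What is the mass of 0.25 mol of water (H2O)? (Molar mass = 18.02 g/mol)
Mass = 0.25 mol × 18.02 g/mol = 4.505 g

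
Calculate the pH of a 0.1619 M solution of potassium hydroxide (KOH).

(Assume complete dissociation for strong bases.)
pH = 13.21

[OH⁻] = 0.1619 M for strong base. pOH = -log[OH⁻] = 0.79, pH = 14 - pOH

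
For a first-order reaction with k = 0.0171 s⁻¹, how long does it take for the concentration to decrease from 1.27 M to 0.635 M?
40.53 s

From ln[A] = ln[A]₀ - k·t: t = ln([A]₀/[A])/k = ln(1.27/0.635)/0.0171 = ln(2.0000)/0.0171 = 0.6931/0.0171 = 40.53 s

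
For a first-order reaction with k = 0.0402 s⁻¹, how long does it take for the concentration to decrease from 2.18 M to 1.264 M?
13.56 s

From ln[A] = ln[A]₀ - k·t: t = ln([A]₀/[A])/k = ln(2.18/1.264)/0.0402 = ln(1.7247)/0.0402 = 0.5450/0.0402 = 13.56 s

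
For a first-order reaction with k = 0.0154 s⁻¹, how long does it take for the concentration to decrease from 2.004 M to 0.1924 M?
152.16 s

From ln[A] = ln[A]₀ - k·t: t = ln([A]₀/[A])/k = ln(2.004/0.1924)/0.0154 = ln(10.4158)/0.0154 = 2.3433/0.0154 = 152.16 s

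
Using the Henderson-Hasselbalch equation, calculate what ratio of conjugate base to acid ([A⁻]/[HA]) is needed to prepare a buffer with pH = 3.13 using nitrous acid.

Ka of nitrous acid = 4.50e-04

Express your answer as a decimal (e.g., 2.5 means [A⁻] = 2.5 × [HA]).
[A⁻]/[HA] = 0.607

pKa = −log(4.50e-04) = 3.3468. pH = pKa + log([A⁻]/[HA]). 3.13 = 3.3468 + log(ratio). log(ratio) = 3.13 − 3.3468 = -0.2168. ratio = 10^(-0.2168) = 0.607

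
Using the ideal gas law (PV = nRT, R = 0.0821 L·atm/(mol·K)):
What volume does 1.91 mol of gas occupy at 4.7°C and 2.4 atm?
T = 4.7°C + 273.15 = 277.85 K
V = nRT/P = (1.91 × 0.0821 × 277.85) / 2.4
V = 18.15 L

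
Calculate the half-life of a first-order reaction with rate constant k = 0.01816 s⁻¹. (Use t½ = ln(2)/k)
38.17 s

t½ = ln(2)/k = 0.6931/0.01816 = 38.17 s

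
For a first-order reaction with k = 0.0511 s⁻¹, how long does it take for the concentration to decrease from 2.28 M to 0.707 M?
22.91 s

From ln[A] = ln[A]₀ - k·t: t = ln([A]₀/[A])/k = ln(2.28/0.707)/0.0511 = ln(3.2249)/0.0511 = 1.1709/0.0511 = 22.91 s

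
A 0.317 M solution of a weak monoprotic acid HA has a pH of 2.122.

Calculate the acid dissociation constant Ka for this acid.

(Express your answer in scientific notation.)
K_a = 1.84e-04

[H⁺] = 10^(−pH) = 10^(−2.122) = 7.551e-03 M. For HA ⇌ H⁺ + A⁻, Ka = x²/(C − x) = (7.551e-03)²/(0.317 − 7.551e-03) = 1.84e-04.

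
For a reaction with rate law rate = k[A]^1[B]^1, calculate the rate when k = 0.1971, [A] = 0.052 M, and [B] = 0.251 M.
0.002573 M/s

rate = k·[A]^1·[B]^1 = 0.1971·(0.052)^1·(0.251)^1 = 0.1971·0.052·0.251 = 0.002573 M/s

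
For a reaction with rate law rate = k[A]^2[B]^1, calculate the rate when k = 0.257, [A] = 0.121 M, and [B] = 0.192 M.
0.0007224 M/s

rate = k·[A]^2·[B]^1 = 0.257·(0.121)^2·(0.192)^1 = 0.257·0.014641·0.192 = 0.0007224 M/s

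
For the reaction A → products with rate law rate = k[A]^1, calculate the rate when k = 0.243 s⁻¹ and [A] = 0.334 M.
0.08116 M/s

rate = k·[A]^1 = 0.243·(0.334)^1 = 0.243·0.334 = 0.08116 M/s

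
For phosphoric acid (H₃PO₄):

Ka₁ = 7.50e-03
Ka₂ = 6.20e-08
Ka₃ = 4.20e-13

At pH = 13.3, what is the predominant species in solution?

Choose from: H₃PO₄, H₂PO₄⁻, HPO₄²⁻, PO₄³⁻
PO₄³⁻

pKa1 = 2.12, pKa2 = 7.21, pKa3 = 12.38. Each pKa is the crossover between adjacent species; pH = 13.3 lies in the region where PO₄³⁻ predominates.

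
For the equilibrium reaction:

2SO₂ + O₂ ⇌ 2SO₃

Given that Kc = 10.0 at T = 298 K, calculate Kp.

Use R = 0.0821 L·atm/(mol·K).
K_p = 0.4087

Δn = (moles gaseous products) − (moles gaseous reactants) = -1
T = 298 K; RT = 0.0821 × 298 = 24.4658
Kp = Kc·(RT)^Δn = 10.0 × (24.4658)^-1 = 10.0 × 0.0408734 = 0.4087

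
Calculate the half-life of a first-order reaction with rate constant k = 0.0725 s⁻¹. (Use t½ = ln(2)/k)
9.56 s

t½ = ln(2)/k = 0.6931/0.0725 = 9.56 s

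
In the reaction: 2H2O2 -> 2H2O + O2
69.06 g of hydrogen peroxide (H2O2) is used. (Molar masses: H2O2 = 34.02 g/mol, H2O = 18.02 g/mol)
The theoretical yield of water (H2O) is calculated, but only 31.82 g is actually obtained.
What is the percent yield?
Moles of H2O2 = 69.06 g ÷ 34.02 g/mol = 2.02998 mol
Mole ratio: 2 mol H2O / 2 mol H2O2
Moles of H2O = 2.02998 × (2/2) = 2.02998 mol
Theoretical yield = 2.02998 mol × 18.02 g/mol = 36.58 g
Actual yield = 31.82 g
Percent yield = (31.82 / 36.58) × 100% = 87.0%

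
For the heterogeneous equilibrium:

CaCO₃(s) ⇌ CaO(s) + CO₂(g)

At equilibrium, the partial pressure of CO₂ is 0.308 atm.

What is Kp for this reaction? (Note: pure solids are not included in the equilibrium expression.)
K_p = 0.308

Solids (CaCO₃, CaO) have activity 1 and are excluded.
Kp = P(CO₂) = 0.308.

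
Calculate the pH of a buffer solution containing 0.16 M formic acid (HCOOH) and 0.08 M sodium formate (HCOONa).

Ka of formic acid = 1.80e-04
pH = 3.44

pKa = -log(1.80e-04) = 3.74. pH = pKa + log([A⁻]/[HA]) = 3.74 + log(0.08/0.16)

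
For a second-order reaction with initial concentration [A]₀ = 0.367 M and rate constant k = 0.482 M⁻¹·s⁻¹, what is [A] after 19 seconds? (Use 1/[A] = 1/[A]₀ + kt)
0.0842 M

1/[A] = 1/[A]₀ + k·t = 1/0.367 + (0.482)·(19) = 2.7248 + 9.1580 = 11.8828
[A] = 1/11.8828 = 0.0842 M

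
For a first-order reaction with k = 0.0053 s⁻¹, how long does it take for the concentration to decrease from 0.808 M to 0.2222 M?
243.58 s

From ln[A] = ln[A]₀ - k·t: t = ln([A]₀/[A])/k = ln(0.808/0.2222)/0.0053 = ln(3.6364)/0.0053 = 1.2910/0.0053 = 243.58 s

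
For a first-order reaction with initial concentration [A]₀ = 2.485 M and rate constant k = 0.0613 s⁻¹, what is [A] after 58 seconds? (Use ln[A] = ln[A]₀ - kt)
0.0710 M

ln[A] = ln[A]₀ - k·t = ln(2.485) - (0.0613)·(58) = 0.9103 - 3.5554 = -2.6451
[A] = e^(-2.6451) = 0.0710 M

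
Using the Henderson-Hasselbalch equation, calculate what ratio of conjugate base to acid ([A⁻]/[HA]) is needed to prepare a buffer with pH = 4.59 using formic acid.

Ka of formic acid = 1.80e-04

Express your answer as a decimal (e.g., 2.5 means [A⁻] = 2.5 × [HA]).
[A⁻]/[HA] = 7.003

pKa = −log(1.80e-04) = 3.7447. pH = pKa + log([A⁻]/[HA]). 4.59 = 3.7447 + log(ratio). log(ratio) = 4.59 − 3.7447 = 0.8453. ratio = 10^(0.8453) = 7.003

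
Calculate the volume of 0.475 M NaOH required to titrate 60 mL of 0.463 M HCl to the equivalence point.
V_{base} = 58.5 mL

At equivalence: moles acid = moles base.
moles HCl = 0.463 M × 0.06 L = 0.02778 mol
V_NaOH = 0.02778 mol ÷ 0.475 M = 0.05848 L = 58.5 mL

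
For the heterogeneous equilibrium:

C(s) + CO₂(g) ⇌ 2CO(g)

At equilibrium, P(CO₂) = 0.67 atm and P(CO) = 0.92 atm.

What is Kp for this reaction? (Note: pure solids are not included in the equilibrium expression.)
K_p = 1.263

Solid C is excluded.
Kp = P(CO)²/P(CO₂) = (0.92)²/0.67 = 0.8464/0.67 = 1.263.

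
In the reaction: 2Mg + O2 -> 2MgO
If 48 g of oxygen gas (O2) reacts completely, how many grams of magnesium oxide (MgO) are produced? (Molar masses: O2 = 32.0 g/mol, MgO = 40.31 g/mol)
Moles of O2 = 48 g ÷ 32.0 g/mol = 1.5 mol
Mole ratio: 2 mol MgO / 1 mol O2
Moles of MgO = 1.5 × (2/1) = 3 mol
Mass of MgO = 3 mol × 40.31 g/mol = 120.9 g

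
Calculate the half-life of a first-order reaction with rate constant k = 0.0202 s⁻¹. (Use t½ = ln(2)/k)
34.31 s

t½ = ln(2)/k = 0.6931/0.0202 = 34.31 s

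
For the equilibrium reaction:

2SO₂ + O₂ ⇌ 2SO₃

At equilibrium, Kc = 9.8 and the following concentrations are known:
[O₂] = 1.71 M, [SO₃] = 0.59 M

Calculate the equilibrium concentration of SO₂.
[SO₂] = 0.1441 M

Kc = ([SO₃]^2) / ([SO₂]^2 × [O₂]) = 9.8
[SO₂]^2 = (product terms)/(Kc · other reactant terms) = 0.3481 / (9.8 · 1.71) = 0.020772
[SO₂] = (0.020772)^(1/2) = 0.1441 M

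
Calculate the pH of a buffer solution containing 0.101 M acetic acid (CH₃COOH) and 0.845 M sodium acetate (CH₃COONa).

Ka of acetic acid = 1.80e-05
pH = 5.67

pKa = -log(1.80e-05) = 4.74. pH = pKa + log([A⁻]/[HA]) = 4.74 + log(0.845/0.101)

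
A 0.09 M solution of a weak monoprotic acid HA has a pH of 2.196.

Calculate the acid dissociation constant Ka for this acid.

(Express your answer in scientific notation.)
K_a = 4.85e-04

[H⁺] = 10^(−pH) = 10^(−2.196) = 6.368e-03 M. For HA ⇌ H⁺ + A⁻, Ka = x²/(C − x) = (6.368e-03)²/(0.09 − 6.368e-03) = 4.85e-04.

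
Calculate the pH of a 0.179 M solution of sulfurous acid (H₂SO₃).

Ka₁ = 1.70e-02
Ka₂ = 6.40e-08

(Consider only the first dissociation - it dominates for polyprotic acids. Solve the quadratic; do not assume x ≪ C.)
pH = 1.33

x² + Ka₁·x − Ka₁·C = 0 with Ka₁ = 1.70e-02, C = 0.179.
x = (−Ka₁ + √(Ka₁² + 4·Ka₁·C))/2 = 4.7314e-02 M, so pH = 1.33.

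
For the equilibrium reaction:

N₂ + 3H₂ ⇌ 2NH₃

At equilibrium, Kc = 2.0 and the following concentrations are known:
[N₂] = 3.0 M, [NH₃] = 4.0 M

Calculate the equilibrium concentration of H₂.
[H₂] = 1.3867 M

Kc = ([NH₃]^2) / ([N₂] × [H₂]^3) = 2.0
[H₂]^3 = (product terms)/(Kc · other reactant terms) = 16 / (2.0 · 3) = 2.6667
[H₂] = (2.6667)^(1/3) = 1.3867 M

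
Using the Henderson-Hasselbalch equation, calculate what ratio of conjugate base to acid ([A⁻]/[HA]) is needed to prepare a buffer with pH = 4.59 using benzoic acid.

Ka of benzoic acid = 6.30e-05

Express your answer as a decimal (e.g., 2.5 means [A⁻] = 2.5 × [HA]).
[A⁻]/[HA] = 2.451

pKa = −log(6.30e-05) = 4.2007. pH = pKa + log([A⁻]/[HA]). 4.59 = 4.2007 + log(ratio). log(ratio) = 4.59 − 4.2007 = 0.3893. ratio = 10^(0.3893) = 2.451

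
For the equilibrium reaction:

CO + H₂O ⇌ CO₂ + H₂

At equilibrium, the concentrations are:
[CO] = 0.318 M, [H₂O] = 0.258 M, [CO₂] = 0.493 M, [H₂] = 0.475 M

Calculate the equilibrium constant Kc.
K_c = 2.8543

Kc = ([CO₂] × [H₂]) / ([CO] × [H₂O])
   = ((0.493)·(0.475)) / ((0.318)·(0.258))
   = 0.23417 / 0.082044 = 2.8543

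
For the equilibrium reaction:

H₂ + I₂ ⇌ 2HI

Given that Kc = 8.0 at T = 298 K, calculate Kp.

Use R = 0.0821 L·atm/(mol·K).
K_p = 8.0000

Δn = (moles gaseous products) − (moles gaseous reactants) = 0
T = 298 K; RT = 0.0821 × 298 = 24.4658
Kp = Kc·(RT)^Δn = 8.0 × (24.4658)^0 = 8.0 × 1 = 8.0000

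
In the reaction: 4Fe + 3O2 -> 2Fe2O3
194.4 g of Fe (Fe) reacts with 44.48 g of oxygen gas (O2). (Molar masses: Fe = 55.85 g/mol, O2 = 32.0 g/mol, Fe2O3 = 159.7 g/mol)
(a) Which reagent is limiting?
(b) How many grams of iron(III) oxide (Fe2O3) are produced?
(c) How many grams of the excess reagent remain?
(a) O2, (b) 148 g, (c) 90.89 g

Moles of Fe = 194.4 g ÷ 55.85 g/mol = 3.48075 mol
Moles of O2 = 44.48 g ÷ 32.0 g/mol = 1.39 mol
Moles ÷ coefficient: Fe: 3.48075/4 = 0.8702, O2: 1.39/3 = 0.4633
(a) O2 has the smaller value, so O2 is the limiting reagent.
(b) Moles of Fe2O3 = 1.39 mol O2 × (2/3) = 0.926667 mol; mass = 0.926667 mol × 159.7 g/mol = 148 g
(c) Fe consumed = 1.39 × (4/3) = 1.85333 mol; remaining = 3.48075 − 1.85333 = 1.62742 mol; mass = 1.62742 mol × 55.85 g/mol = 90.89 g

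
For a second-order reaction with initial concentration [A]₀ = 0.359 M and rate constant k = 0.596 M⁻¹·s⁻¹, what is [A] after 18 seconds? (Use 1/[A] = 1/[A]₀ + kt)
0.0740 M

1/[A] = 1/[A]₀ + k·t = 1/0.359 + (0.596)·(18) = 2.7855 + 10.7280 = 13.5135
[A] = 1/13.5135 = 0.0740 M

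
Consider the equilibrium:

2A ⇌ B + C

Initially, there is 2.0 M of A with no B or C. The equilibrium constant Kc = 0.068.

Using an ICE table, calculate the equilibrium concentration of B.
[B] = 0.343 M

ICE: [A] = 2.0 − 2x, [B] = [C] = x.
Kc = x²/(2.0 − 2x)² = 0.068 ⇒ √Kc = x/(2.0 − 2x).
x = √0.068·2.0/(1 + 2√0.068) = 0.26077·2.0/1.5215 = 0.34277.
[B] = x = 0.343 M.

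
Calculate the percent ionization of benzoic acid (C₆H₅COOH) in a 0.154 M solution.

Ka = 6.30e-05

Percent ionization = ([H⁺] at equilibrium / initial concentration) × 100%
Percent ionization = 2%

Let x = [H⁺]. Ka = x²/(C - x) ⇒ x² + (6.30e-05)x - (6.30e-05)(0.154) = 0. x = 3.0835e-03. Percent = (3.0835e-03/0.154) × 100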